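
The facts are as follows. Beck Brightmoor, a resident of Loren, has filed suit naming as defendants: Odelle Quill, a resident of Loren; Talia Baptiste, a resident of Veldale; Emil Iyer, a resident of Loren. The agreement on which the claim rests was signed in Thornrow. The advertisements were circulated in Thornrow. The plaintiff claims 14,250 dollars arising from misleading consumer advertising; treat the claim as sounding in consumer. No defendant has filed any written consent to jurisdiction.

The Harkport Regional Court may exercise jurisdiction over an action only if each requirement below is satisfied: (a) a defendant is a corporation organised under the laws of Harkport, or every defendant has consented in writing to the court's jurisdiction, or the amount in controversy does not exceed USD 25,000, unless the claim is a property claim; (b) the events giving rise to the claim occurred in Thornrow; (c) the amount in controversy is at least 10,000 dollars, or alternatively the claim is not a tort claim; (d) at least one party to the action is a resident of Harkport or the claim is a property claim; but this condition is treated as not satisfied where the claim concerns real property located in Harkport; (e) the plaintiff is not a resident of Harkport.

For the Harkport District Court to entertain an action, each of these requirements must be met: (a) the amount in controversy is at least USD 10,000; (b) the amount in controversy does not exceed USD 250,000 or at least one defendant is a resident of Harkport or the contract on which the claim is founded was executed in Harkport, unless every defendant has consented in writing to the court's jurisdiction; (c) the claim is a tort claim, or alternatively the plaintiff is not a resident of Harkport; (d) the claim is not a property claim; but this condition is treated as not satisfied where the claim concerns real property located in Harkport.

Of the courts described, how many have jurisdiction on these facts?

The Harkport Regional Court:
  (a) The amount in controversy is 14,250 dollars, within the $25,000 ceiling, so one alternative holds. Met.
  (b) The operative events occurred in Thornrow. Met.
  (c) The amount in controversy is $14,250, which meets the $10,000 floor, so one alternative holds. Satisfied.
  (d) No party resides in Harkport; the claim is a consumer claim, not a property claim — no alternative holds. Not met.
  (e) The plaintiff resides in Loren, which is not Harkport. Condition met.
  → At least one condition fails; no jurisdiction.
The Harkport District Court:
  (a) The amount in controversy is USD 14,250, which meets the 10,000 dollars floor. Condition met.
  (b) The amount in controversy is USD 14,250, within the 250,000 dollars ceiling, which satisfies one of the alternatives. Met.
  (c) The plaintiff resides in Loren, which is not Harkport, which satisfies one of the alternatives. Met.
  (d) The claim is a consumer claim, not a property claim. The carve-out does not apply: the claim does not concern real property. Condition met.
  → All conditions met; jurisdiction exists.
Courts with jurisdiction: the Harkport District Court — 1 in total.

1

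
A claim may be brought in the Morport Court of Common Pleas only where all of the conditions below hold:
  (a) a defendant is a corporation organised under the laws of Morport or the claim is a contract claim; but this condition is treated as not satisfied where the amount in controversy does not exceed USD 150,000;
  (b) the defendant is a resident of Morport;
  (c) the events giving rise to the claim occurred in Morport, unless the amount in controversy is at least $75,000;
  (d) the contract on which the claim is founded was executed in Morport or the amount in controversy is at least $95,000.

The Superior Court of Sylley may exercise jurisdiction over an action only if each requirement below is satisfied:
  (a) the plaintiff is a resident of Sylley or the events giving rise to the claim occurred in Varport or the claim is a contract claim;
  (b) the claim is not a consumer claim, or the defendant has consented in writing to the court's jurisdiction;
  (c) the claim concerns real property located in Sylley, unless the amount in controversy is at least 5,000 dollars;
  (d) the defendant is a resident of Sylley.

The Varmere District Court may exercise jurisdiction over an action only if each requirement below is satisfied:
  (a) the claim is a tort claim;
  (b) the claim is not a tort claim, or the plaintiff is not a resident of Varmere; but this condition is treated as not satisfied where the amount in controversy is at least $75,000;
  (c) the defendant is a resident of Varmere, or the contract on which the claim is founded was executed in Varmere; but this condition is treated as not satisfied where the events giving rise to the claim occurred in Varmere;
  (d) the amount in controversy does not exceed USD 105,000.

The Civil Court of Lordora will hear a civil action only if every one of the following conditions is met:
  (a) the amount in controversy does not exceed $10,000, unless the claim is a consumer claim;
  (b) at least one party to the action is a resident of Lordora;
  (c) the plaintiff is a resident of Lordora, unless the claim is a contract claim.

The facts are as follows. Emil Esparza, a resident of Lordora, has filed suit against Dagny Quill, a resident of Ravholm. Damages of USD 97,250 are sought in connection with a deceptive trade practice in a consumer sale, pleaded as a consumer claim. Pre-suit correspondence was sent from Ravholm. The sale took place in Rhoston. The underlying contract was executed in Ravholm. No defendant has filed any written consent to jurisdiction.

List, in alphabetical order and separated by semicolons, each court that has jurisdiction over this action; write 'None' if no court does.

The Morport Court of Common Pleas:
  (a) No defendant is a corporation; the claim is a consumer claim, not a contract claim — no alternative holds. Condition not met.
  (b) The defendant resides in Ravholm, not Morport. Not met.
  (c) The operative events occurred in Rhoston, not Morport. The proviso rescues it, though: the amount in controversy is USD 97,250, which meets the USD 75,000 floor. Condition met.
  (d) The amount in controversy is 97,250 dollars, which meets the USD 95,000 floor, so this disjunct is met. Met.
  → No jurisdiction.
The Superior Court of Sylley:
  (a) The plaintiff resides in Lordora, not Sylley; the operative events occurred in Rhoston, not Varport; the claim is a consumer claim, not a contract claim — every alternative fails. Not satisfied.
  (b) The claim is a consumer claim; no such written consent has been filed — every alternative fails. Not met.
  (c) The claim does not concern real property. But the amount in controversy is $97,250, which meets the USD 5,000 floor, and the 'unless' clause therefore excuses the requirement. Condition met.
  (d) The defendant resides in Ravholm, not Sylley. Not satisfied.
  → The court lacks jurisdiction.
The Varmere District Court:
  (a) The claim is a consumer claim, not a tort claim. Not satisfied.
  (b) The claim is a consumer claim, not a tort claim — that alternative is enough. But the amount in controversy is $97,250, which meets the $75,000 floor, triggering the carve-out and defeating this condition. Fails.
  (c) The defendant resides in Ravholm, not Varmere; the contract was executed in Ravholm, not Varmere — no alternative holds. Fails.
  (d) The amount in controversy is 97,250 dollars, within the 105,000 dollars ceiling. Met.
  → At least one condition fails; no jurisdiction.
The Civil Court of Lordora:
  (a) The amount in controversy is 97,250 dollars, above the 10,000 dollars ceiling. However, the claim is a consumer claim, so the 'unless' proviso supplies this condition. Condition met.
  (b) Emil Esparza resides in Lordora. Met.
  (c) The plaintiff resides in Lordora. Condition met.
  → All conditions met; jurisdiction exists.

the Civil Court of Lordora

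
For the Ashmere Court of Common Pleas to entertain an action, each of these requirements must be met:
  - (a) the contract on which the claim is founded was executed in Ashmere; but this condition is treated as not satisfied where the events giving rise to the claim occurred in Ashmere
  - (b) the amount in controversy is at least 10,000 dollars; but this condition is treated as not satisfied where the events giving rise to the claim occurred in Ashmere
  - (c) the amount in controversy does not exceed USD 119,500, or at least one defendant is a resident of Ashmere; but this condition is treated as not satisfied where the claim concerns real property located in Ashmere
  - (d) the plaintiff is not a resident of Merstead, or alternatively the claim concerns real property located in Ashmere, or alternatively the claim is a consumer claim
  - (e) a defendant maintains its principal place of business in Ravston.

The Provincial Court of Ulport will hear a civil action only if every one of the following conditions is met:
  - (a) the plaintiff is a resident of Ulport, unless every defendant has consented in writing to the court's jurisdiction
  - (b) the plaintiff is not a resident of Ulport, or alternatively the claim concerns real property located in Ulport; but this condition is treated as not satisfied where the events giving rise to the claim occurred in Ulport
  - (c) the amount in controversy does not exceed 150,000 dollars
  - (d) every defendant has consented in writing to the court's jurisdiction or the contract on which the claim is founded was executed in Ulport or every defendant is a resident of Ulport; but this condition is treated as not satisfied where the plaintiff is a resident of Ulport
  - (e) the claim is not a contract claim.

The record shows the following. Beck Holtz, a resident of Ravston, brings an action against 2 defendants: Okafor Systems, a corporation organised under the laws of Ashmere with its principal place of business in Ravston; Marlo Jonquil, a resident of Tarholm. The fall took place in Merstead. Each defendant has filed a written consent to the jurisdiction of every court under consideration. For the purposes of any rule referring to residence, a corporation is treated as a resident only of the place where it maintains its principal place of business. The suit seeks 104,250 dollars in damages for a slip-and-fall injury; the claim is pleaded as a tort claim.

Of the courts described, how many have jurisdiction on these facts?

The Ashmere Court of Common Pleas:
  (a) No contract (and hence no place of execution) is alleged. Fails.
  (b) The amount in controversy is 104,250 dollars, which meets the USD 10,000 floor. And the carve-out is inapplicable — the operative events occurred in Merstead, not Ashmere. Satisfied.
  (c) The amount in controversy is 104,250 dollars, within the $119,500 ceiling — that alternative is enough. And the carve-out is inapplicable — the claim does not concern real property. Met.
  (d) The plaintiff resides in Ravston, which is not Merstead, so this disjunct is met. Condition met.
  (e) Okafor Systems has its principal place of business in Ravston. Condition met.
  → At least one condition fails; no jurisdiction.
The Provincial Court of Ulport:
  (a) The plaintiff resides in Ravston, not Ulport. The proviso rescues it, though: every defendant has filed written consent. Satisfied.
  (b) The plaintiff resides in Ravston, which is not Ulport, which satisfies one of the alternatives. The exception is not triggered, since the operative events occurred in Merstead, not Ulport. Met.
  (c) The amount in controversy is USD 104,250, within the USD 150,000 ceiling. Met.
  (d) Every defendant has filed written consent, so one alternative holds. The carve-out does not apply: the plaintiff resides in Ravston, not Ulport. Satisfied.
  (e) The claim is a tort claim, not a contract claim. Condition met.
  → Every requirement is satisfied — jurisdiction.
Courts with jurisdiction: the Provincial Court of Ulport — 1 in total.

1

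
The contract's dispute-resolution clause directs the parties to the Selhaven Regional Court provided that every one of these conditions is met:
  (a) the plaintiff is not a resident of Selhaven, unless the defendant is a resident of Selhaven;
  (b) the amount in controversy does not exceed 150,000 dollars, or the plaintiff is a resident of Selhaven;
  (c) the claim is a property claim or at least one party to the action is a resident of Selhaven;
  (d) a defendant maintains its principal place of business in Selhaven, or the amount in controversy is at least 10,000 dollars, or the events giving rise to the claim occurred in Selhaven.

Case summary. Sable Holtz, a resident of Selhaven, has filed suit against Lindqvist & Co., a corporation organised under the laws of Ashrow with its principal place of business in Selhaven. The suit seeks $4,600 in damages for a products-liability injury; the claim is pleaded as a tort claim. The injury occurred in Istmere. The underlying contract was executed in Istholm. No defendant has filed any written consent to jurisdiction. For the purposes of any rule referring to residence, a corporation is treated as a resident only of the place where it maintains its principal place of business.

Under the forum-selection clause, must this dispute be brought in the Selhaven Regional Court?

The Selhaven Regional Court:
  (a) The plaintiff resides in Selhaven. But the defendant resides in Selhaven, and the 'unless' clause therefore excuses the requirement. Condition met.
  (b) The amount in controversy is $4,600, within the $150,000 ceiling, so this disjunct is met. Condition met.
  (c) Sable Holtz resides in Selhaven — that alternative is enough. Satisfied.
  (d) Lindqvist & Co. has its principal place of business in Selhaven — that alternative is enough. Condition met.
  → The clause applies.

Yes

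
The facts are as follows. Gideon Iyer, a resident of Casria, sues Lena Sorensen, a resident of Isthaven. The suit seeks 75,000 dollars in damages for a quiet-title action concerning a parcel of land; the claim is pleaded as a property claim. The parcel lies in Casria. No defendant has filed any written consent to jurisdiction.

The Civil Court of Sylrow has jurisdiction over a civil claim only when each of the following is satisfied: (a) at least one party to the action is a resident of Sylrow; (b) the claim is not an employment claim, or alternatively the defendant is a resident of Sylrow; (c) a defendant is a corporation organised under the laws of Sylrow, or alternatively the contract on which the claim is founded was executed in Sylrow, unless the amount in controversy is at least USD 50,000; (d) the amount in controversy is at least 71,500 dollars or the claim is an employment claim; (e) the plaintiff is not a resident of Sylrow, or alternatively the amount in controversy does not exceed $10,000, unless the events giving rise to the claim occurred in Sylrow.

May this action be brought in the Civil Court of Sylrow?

The Civil Court of Sylrow:
  (a) No party resides in Sylrow. Condition not met.
  (b) The claim is a property claim, not an employment claim, so one alternative holds. Met.
  (c) No defendant is a corporation; no contract (and hence no place of execution) is alleged — every alternative fails. However, the amount in controversy is USD 75,000, which meets the $50,000 floor, so the 'unless' proviso supplies this condition. Met.
  (d) The amount in controversy is USD 75,000, which meets the 71,500 dollars floor — that alternative is enough. Satisfied.
  (e) The plaintiff resides in Casria, which is not Sylrow, so one alternative holds. Satisfied.
  → Not every requirement is met — no jurisdiction.

No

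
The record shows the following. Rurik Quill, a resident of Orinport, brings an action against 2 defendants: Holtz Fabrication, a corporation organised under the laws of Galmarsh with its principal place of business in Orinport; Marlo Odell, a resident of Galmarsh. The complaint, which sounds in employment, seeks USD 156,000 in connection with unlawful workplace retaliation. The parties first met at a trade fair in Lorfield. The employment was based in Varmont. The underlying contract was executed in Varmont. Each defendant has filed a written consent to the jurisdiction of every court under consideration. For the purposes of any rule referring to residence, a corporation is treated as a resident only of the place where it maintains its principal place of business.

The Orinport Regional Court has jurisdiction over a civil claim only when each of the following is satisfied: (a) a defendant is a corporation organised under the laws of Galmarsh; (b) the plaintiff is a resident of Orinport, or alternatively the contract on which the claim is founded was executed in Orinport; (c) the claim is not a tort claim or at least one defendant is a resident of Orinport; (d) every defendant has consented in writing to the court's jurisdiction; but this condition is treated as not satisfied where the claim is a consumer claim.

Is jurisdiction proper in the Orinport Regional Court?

The Orinport Regional Court:
  (a) Holtz Fabrication is organised under the laws of Galmarsh. Satisfied.
  (b) The plaintiff resides in Orinport, so this disjunct is met. Met.
  (c) The claim is an employment claim, not a tort claim, so this disjunct is met. Satisfied.
  (d) Every defendant has filed written consent. The carve-out does not apply: the claim is an employment claim, not a consumer claim. Met.
  → Every requirement is satisfied — jurisdiction.

Yes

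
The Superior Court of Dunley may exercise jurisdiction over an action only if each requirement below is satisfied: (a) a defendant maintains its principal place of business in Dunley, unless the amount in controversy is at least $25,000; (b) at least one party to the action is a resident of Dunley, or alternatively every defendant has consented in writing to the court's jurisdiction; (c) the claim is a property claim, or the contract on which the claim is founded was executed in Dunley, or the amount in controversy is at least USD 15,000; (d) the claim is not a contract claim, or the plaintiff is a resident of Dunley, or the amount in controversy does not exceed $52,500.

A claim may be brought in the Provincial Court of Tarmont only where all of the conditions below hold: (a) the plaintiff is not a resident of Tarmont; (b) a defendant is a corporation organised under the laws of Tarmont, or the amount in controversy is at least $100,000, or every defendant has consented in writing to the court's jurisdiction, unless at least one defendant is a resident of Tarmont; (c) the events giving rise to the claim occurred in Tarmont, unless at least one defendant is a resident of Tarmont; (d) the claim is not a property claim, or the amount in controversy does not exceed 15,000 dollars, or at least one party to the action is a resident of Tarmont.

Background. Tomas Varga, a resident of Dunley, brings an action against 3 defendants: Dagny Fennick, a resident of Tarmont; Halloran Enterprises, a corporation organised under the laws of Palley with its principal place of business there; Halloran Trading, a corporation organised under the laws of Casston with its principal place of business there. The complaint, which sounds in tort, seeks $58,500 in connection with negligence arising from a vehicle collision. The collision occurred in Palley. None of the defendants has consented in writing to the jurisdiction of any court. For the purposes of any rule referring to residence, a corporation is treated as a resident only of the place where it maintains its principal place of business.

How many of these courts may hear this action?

2

The Superior Court of Dunley:
  (a) The corporate defendant(s) have their principal place of business in Casston, Palley, not Dunley. However, the amount in controversy is USD 58,500, which meets the 25,000 dollars floor, so the 'unless' proviso supplies this condition. Met.
  (b) Tomas Varga resides in Dunley, so this disjunct is met. Condition met.
  (c) The amount in controversy is 58,500 dollars, which meets the USD 15,000 floor, which satisfies one of the alternatives. Met.
  (d) The claim is a tort claim, not a contract claim, which satisfies one of the alternatives. Met.
  → The court has jurisdiction.
The Provincial Court of Tarmont:
  (a) The plaintiff resides in Dunley, which is not Tarmont. Satisfied.
  (b) The corporate defendant(s) are organised in Casston, Palley, not Tarmont; the amount in controversy is 58,500 dollars, below the $100,000 floor; no such written consent has been filed — none of the alternatives is met. The proviso rescues it, though: Dagny Fennick resides in Tarmont. Satisfied.
  (c) The operative events occurred in Palley, not Tarmont. But Dagny Fennick resides in Tarmont, and the 'unless' clause therefore excuses the requirement. Condition met.
  (d) The claim is a tort claim, not a property claim, which satisfies one of the alternatives. Satisfied.
  → Every requirement is satisfied — jurisdiction.
Courts with jurisdiction: the Superior Court of Dunley, the Provincial Court of Tarmont — 2 in total.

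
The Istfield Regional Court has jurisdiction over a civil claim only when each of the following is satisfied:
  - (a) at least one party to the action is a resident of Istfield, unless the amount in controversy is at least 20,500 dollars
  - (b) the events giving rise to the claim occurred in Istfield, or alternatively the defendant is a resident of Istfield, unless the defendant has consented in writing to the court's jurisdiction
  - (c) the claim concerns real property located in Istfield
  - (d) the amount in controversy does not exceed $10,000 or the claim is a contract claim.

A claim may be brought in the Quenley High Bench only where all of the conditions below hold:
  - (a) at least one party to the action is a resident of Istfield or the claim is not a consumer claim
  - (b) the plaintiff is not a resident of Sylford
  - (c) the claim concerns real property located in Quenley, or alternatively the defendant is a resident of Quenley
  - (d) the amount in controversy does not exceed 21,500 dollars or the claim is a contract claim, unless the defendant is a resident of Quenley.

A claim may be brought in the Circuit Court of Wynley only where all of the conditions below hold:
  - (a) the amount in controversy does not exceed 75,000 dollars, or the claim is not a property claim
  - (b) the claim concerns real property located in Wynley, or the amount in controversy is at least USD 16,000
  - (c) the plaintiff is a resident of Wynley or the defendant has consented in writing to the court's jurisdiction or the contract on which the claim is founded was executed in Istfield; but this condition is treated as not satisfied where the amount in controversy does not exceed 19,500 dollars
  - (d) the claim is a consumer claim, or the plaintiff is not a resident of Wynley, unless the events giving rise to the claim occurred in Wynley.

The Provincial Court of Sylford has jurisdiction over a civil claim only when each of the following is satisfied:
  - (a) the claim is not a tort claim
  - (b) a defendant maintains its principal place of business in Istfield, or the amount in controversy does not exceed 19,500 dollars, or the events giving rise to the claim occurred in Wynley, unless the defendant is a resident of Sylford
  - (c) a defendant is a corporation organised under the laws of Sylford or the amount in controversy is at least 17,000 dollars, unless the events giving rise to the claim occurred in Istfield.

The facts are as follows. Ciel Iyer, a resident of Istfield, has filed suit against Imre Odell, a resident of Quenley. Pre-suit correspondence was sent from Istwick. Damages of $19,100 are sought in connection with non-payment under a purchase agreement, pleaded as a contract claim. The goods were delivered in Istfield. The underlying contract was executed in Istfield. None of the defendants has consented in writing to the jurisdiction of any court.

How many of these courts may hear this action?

The Istfield Regional Court:
  (a) Ciel Iyer resides in Istfield. Met.
  (b) The operative events occurred in Istfield — that alternative is enough. Met.
  (c) The claim does not concern real property. Not met.
  (d) The claim is a contract claim, which satisfies one of the alternatives. Satisfied.
  → No jurisdiction.
The Quenley High Bench:
  (a) Ciel Iyer resides in Istfield — that alternative is enough. Satisfied.
  (b) The plaintiff resides in Istfield, which is not Sylford. Met.
  (c) The defendant resides in Quenley, so one alternative holds. Met.
  (d) The amount in controversy is USD 19,100, within the $21,500 ceiling, which satisfies one of the alternatives. Met.
  → Jurisdiction lies.
The Circuit Court of Wynley:
  (a) The amount in controversy is USD 19,100, within the 75,000 dollars ceiling, so one alternative holds. Met.
  (b) The amount in controversy is USD 19,100, which meets the $16,000 floor, which satisfies one of the alternatives. Satisfied.
  (c) The contract was executed in Istfield — that alternative is enough. But the carve-out bites: the amount in controversy is 19,100 dollars, within the $19,500 ceiling. Condition not met.
  (d) The plaintiff resides in Istfield, which is not Wynley, which satisfies one of the alternatives. Condition met.
  → The court lacks jurisdiction.
The Provincial Court of Sylford:
  (a) The claim is a contract claim, not a tort claim. Condition met.
  (b) The amount in controversy is 19,100 dollars, within the 19,500 dollars ceiling — that alternative is enough. Met.
  (c) The amount in controversy is 19,100 dollars, which meets the USD 17,000 floor, so one alternative holds. Met.
  → All conditions met; jurisdiction exists.
Courts with jurisdiction: the Quenley High Bench, the Provincial Court of Sylford — 2 in total.

2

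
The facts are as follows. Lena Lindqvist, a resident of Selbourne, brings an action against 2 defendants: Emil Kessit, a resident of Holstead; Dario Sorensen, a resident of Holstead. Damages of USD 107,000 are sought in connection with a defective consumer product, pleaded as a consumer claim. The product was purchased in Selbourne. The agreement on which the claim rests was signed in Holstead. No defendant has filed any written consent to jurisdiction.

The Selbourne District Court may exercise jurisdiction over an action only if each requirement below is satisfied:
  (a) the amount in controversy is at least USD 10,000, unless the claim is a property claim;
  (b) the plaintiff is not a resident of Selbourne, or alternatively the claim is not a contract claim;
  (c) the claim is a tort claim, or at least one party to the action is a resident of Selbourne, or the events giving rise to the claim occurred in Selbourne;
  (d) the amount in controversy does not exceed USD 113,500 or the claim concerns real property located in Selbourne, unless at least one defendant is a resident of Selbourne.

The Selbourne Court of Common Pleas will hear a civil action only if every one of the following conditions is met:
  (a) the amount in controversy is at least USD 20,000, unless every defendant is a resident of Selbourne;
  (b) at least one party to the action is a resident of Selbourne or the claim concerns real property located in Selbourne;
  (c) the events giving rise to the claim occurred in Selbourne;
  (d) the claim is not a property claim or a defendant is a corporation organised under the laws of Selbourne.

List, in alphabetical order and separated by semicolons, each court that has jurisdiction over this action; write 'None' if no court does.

The Selbourne District Court:
  (a) The amount in controversy is USD 107,000, which meets the 10,000 dollars floor. Satisfied.
  (b) The claim is a consumer claim, not a contract claim — that alternative is enough. Condition met.
  (c) Lena Lindqvist resides in Selbourne, which satisfies one of the alternatives. Condition met.
  (d) The amount in controversy is USD 107,000, within the $113,500 ceiling, so this disjunct is met. Satisfied.
  → All conditions met; jurisdiction exists.
The Selbourne Court of Common Pleas:
  (a) The amount in controversy is USD 107,000, which meets the 20,000 dollars floor. Satisfied.
  (b) Lena Lindqvist resides in Selbourne — that alternative is enough. Satisfied.
  (c) The operative events occurred in Selbourne. Met.
  (d) The claim is a consumer claim, not a property claim, so one alternative holds. Satisfied.
  → Every requirement is satisfied — jurisdiction.

the Selbourne Court of Common Pleas; the Selbourne District Court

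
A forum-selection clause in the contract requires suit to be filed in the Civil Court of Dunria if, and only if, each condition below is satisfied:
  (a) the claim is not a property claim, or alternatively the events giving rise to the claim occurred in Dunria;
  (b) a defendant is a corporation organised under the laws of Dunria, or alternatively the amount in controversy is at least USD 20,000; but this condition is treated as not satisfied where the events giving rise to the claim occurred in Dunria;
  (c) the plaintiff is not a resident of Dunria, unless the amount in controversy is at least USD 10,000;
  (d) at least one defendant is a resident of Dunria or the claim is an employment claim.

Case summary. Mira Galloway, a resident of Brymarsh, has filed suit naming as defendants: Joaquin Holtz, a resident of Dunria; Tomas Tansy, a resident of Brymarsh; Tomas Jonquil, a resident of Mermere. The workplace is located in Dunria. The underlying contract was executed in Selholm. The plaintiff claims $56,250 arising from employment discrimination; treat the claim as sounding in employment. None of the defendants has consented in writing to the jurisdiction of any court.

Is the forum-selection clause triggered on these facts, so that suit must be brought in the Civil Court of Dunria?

No

The Civil Court of Dunria:
  (a) The claim is an employment claim, not a property claim, so one alternative holds. Condition met.
  (b) The amount in controversy is USD 56,250, which meets the USD 20,000 floor, so one alternative holds. But the carve-out bites: the operative events occurred in Dunria. Condition not met.
  (c) The plaintiff resides in Brymarsh, which is not Dunria. Met.
  (d) Joaquin Holtz resides in Dunria, so one alternative holds. Condition met.
  → Forum clause is not triggered.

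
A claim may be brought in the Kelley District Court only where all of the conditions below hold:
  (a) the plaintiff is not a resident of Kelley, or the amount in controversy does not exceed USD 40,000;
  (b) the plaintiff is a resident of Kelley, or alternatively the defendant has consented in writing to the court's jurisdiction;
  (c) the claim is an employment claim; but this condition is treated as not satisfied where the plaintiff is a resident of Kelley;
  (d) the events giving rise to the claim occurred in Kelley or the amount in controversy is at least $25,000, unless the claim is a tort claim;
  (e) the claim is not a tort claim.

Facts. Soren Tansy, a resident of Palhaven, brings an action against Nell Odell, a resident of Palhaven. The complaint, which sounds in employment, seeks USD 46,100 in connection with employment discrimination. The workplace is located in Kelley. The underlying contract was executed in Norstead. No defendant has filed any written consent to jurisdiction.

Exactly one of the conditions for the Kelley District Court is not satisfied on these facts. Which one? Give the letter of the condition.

The Kelley District Court:
  (a) The plaintiff resides in Palhaven, which is not Kelley, so one alternative holds. Condition met.
  (b) The plaintiff resides in Palhaven, not Kelley; no such written consent has been filed — every alternative fails. Fails.
  (c) The claim is an employment claim. And the carve-out is inapplicable — the plaintiff resides in Palhaven, not Kelley. Condition met.
  (d) The operative events occurred in Kelley — that alternative is enough. Condition met.
  (e) The claim is an employment claim, not a tort claim. Met.
Only condition (b) fails.

(b)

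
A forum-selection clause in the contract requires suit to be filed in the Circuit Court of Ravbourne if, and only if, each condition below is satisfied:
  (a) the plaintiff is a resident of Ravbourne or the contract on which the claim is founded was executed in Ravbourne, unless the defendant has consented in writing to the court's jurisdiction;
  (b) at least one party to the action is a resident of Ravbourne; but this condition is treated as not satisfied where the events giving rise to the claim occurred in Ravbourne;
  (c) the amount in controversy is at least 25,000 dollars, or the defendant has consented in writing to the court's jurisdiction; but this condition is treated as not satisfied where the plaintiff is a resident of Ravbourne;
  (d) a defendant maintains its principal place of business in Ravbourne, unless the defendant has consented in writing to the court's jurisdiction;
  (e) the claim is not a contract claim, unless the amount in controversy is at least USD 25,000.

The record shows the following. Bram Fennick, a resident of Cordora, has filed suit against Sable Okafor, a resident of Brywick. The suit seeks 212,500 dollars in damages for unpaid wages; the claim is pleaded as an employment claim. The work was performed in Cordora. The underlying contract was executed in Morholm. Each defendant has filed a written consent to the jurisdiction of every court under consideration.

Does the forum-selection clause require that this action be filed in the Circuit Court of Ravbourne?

The Circuit Court of Ravbourne:
  (a) The plaintiff resides in Cordora, not Ravbourne; the contract was executed in Morholm, not Ravbourne — none of the alternatives is met. However, every defendant has filed written consent, so the 'unless' proviso supplies this condition. Satisfied.
  (b) No party resides in Ravbourne. Condition not met.
  (c) The amount in controversy is 212,500 dollars, which meets the USD 25,000 floor, so one alternative holds. The exception is not triggered, since the plaintiff resides in Cordora, not Ravbourne. Condition met.
  (d) No defendant is a corporation. But every defendant has filed written consent, and the 'unless' clause therefore excuses the requirement. Condition met.
  (e) The claim is an employment claim, not a contract claim. Met.
  → The clause does not apply.

No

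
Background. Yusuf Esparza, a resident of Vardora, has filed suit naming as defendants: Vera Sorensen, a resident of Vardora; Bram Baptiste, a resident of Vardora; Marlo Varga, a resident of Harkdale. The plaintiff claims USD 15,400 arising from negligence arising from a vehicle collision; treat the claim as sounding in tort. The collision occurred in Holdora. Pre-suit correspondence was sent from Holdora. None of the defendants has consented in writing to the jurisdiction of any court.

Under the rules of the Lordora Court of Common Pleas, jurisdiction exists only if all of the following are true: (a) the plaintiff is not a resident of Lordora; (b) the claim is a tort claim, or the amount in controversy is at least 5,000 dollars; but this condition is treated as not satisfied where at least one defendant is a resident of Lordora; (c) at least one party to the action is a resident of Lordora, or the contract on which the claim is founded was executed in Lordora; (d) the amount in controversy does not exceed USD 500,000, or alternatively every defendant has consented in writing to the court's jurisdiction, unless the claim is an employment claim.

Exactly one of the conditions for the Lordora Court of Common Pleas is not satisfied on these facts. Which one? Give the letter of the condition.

(c)

The Lordora Court of Common Pleas:
  (a) The plaintiff resides in Vardora, which is not Lordora. Condition met.
  (b) The claim is a tort claim, so this disjunct is met. And the carve-out is inapplicable — no defendant resides in Lordora (they reside in Vardora, Vardora, Harkdale). Met.
  (c) No party resides in Lordora; no contract (and hence no place of execution) is alleged — every alternative fails. Fails.
  (d) The amount in controversy is $15,400, within the $500,000 ceiling, so one alternative holds. Met.
Only condition (c) fails.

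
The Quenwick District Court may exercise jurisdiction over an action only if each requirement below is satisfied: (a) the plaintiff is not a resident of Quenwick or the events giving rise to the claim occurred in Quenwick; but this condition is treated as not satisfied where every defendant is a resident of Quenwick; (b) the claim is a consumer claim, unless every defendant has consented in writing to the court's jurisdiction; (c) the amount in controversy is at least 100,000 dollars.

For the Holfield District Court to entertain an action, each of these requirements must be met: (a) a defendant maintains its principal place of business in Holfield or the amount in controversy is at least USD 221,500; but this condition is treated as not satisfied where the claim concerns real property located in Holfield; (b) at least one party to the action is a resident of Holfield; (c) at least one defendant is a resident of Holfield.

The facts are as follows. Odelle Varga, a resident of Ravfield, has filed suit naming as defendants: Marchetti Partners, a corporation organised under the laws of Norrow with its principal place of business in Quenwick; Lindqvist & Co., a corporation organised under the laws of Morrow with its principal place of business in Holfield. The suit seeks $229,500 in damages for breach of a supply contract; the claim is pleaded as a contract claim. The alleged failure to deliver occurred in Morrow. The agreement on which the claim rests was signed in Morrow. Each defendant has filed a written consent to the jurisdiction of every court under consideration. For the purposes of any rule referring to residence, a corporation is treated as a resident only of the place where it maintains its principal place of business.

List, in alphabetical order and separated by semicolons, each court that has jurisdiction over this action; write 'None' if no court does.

The Quenwick District Court:
  (a) The plaintiff resides in Ravfield, which is not Quenwick, so this disjunct is met. The exception is not triggered, since the defendants reside as follows — Marchetti Partners in Quenwick, Lindqvist & Co. in Holfield — not all in Quenwick. Condition met.
  (b) The claim is a contract claim, not a consumer claim. The proviso rescues it, though: every defendant has filed written consent. Met.
  (c) The amount in controversy is 229,500 dollars, which meets the USD 100,000 floor. Condition met.
  → The court has jurisdiction.
The Holfield District Court:
  (a) Lindqvist & Co. has its principal place of business in Holfield, so one alternative holds. The exception is not triggered, since the claim does not concern real property. Met.
  (b) Lindqvist & Co. resides in Holfield. Condition met.
  (c) Lindqvist & Co. resides in Holfield. Satisfied.
  → The court has jurisdiction.

the Holfield District Court; the Quenwick District Court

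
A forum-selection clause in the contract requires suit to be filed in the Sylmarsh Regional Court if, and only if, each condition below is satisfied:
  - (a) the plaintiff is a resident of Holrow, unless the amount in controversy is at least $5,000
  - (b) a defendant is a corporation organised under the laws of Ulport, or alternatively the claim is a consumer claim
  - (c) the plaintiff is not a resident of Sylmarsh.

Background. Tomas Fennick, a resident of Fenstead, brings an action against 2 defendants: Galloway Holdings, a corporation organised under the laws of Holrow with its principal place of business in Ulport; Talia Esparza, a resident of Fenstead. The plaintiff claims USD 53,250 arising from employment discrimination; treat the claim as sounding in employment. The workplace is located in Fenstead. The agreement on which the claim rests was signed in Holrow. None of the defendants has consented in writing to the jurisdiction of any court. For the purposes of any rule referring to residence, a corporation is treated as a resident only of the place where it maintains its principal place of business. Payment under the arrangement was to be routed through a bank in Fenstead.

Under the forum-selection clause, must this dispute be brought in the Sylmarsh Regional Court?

The Sylmarsh Regional Court:
  (a) The plaintiff resides in Fenstead, not Holrow. The proviso rescues it, though: the amount in controversy is 53,250 dollars, which meets the $5,000 floor. Condition met.
  (b) The corporate defendant(s) are organised in Holrow, not Ulport; the claim is an employment claim, not a consumer claim — none of the alternatives is met. Condition not met.
  (c) The plaintiff resides in Fenstead, which is not Sylmarsh. Condition met.
  → The clause does not apply.

No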